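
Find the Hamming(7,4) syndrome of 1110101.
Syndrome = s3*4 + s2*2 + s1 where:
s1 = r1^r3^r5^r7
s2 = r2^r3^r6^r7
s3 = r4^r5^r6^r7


s1=0, s2=1, s3=0

Syndrome = 2 (error at position 2)


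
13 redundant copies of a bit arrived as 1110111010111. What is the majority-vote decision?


Ones: 10 out of 13
Threshold: 7

1 (10/13 voted 1)


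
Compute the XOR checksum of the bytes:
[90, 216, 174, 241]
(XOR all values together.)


XOR chain: 90 ^ 216 ^ 174 ^ 241 = 221

221


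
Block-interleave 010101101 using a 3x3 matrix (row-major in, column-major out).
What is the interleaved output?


Matrix:
  010
  101
  101
Read columns: 011100011

011100011


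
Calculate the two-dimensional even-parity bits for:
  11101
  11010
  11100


Row parities: 011
Column parities: 11011

Row P: 011, Col P: 11011, Corner: 0


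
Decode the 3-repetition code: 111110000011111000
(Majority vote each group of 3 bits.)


Groups: 111, 110, 000, 011, 111, 000
Majority votes: 110110

110110


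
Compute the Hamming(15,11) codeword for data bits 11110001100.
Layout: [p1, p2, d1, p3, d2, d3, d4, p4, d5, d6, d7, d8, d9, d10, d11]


Parity bits: p1=0, p2=1, p3=1, p4=0

011111100001100


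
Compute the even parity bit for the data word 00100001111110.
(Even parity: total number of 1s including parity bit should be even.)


Number of 1s in data: 7
Parity bit: 1

1


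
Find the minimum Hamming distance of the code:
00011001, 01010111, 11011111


Comparing all pairs, minimum distance: 2
Can detect 1 errors, correct 0 errors

2


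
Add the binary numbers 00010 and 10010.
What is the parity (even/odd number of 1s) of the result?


00010 = 2
10010 = 18
Sum = 20 = 10100
1s count = 2

even parity (2 ones in 10100)


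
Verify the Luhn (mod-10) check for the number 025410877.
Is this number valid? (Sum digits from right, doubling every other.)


Luhn sum = 38
38 mod 10 = 8

Invalid (Luhn sum mod 10 = 8)


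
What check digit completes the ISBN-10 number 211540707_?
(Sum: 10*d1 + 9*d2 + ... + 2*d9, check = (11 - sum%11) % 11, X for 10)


Weighted sum: 138
138 mod 11 = 6

Check digit: 5


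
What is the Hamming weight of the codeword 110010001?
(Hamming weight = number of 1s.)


Counting 1s in 110010001

4


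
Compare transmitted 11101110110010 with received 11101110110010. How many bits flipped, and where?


XOR: 00000000000000

0 errors (received matches sent)


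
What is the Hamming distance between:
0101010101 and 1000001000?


XOR: 1101011101
Count of 1s: 7

7


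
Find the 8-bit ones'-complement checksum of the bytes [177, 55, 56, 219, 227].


Sum = 734 mod 256 = 222
Complement = 33

33


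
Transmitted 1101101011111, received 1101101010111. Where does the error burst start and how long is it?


XOR: 0000000001000

Burst at position 9, length 1


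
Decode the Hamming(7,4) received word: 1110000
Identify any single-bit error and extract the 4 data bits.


Syndrome = 0: no error detected

Data: 1000 (no errors)


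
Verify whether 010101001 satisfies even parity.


Number of 1s: 4

Yes, parity is correct (4 ones)


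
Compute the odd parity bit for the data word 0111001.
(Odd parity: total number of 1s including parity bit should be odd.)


Number of 1s in data: 4
Parity bit: 1

1


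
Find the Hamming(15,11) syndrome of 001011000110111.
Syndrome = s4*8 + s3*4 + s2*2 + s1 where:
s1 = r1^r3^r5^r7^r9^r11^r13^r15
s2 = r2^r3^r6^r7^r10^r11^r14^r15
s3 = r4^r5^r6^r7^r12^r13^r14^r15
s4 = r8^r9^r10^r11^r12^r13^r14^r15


s1=1, s2=0, s3=1, s4=1

Syndrome = 13 (error at position 13)


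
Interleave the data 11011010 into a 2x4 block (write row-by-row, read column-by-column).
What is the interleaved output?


Matrix:
  1101
  1010
Read columns: 11100110

11100110


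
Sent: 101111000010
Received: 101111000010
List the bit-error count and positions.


XOR: 000000000000

0 errors (received matches sent)


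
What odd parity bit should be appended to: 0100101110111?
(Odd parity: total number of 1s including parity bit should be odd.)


Number of 1s in data: 8
Parity bit: 1

1


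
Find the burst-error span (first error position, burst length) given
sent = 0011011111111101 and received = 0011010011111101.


XOR: 0000001100000000

Burst at position 6, length 2


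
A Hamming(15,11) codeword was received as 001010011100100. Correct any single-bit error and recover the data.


Syndrome = 0: no error detected

Data: 11001100100 (no errors)


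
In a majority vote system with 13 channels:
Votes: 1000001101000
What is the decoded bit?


Ones: 4 out of 13
Threshold: 7

0 (4/13 voted 1)


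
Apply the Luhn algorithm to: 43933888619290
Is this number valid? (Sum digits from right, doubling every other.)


Luhn sum = 76
76 mod 10 = 6

Invalid (Luhn sum mod 10 = 6)


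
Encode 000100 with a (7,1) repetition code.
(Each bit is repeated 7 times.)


Each bit -> 7 copies

000000000000000000000111111100000000000000


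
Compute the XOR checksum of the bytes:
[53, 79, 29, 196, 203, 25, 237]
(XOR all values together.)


XOR chain: 53 ^ 79 ^ 29 ^ 196 ^ 203 ^ 25 ^ 237 = 156

156


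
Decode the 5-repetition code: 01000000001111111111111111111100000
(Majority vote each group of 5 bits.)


Groups: 01000, 00000, 11111, 11111, 11111, 11111, 00000
Majority votes: 0011110

0011110


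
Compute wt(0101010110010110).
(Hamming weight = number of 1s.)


Counting 1s in 0101010110010110

8


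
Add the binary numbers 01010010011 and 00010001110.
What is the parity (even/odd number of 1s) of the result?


01010010011 = 659
00010001110 = 142
Sum = 801 = 1100100001
1s count = 4

even parity (4 ones in 1100100001)


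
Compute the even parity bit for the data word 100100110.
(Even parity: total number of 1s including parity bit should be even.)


Number of 1s in data: 4
Parity bit: 0

0


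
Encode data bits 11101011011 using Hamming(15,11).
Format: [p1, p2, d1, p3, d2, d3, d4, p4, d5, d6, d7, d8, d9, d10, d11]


Parity bits: p1=1, p2=1, p3=1, p4=1

111111011011011


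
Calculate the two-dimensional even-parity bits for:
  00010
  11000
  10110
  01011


Row parities: 1011
Column parities: 00111

Row P: 1011, Col P: 00111, Corner: 1


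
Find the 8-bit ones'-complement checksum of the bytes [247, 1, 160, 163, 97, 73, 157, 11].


Sum = 909 mod 256 = 141
Complement = 114

114


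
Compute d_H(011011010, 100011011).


XOR: 111000001
Count of 1s: 4

4


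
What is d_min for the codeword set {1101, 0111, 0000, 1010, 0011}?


Comparing all pairs, minimum distance: 1
Can detect 0 errors, correct 0 errors

1


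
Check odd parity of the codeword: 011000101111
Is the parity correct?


Number of 1s: 7

Yes, parity is correct (7 ones)


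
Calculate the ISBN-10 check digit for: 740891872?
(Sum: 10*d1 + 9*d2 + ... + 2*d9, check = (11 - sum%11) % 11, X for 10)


Weighted sum: 278
278 mod 11 = 3

Check digit: 8


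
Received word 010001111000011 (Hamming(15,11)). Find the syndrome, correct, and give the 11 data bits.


Syndrome = 3: error at position 3

Data: 10111000011 (corrected bit 3)


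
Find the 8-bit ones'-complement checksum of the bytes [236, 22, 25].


Sum = 283 mod 256 = 27
Complement = 228

228


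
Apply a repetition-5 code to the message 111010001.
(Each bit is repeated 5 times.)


Each bit -> 5 copies

111111111111111000001111100000000000000011111


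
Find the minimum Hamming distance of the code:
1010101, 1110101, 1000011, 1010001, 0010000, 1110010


Comparing all pairs, minimum distance: 1
Can detect 0 errors, correct 0 errors

1


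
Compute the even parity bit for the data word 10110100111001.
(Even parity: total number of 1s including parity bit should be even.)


Number of 1s in data: 8
Parity bit: 0

0


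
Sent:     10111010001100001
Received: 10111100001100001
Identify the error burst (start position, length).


XOR: 00000110000000000

Burst at position 5, length 2


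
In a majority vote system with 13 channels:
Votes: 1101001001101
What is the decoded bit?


Ones: 7 out of 13
Threshold: 7

1 (7/13 voted 1)


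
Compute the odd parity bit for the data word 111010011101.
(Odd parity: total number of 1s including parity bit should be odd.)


Number of 1s in data: 8
Parity bit: 1

1


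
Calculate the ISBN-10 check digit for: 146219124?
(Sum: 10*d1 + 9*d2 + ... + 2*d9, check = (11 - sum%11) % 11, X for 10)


Weighted sum: 177
177 mod 11 = 1

Check digit: X


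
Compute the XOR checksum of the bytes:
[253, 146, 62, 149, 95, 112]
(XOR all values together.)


XOR chain: 253 ^ 146 ^ 62 ^ 149 ^ 95 ^ 112 = 235

235


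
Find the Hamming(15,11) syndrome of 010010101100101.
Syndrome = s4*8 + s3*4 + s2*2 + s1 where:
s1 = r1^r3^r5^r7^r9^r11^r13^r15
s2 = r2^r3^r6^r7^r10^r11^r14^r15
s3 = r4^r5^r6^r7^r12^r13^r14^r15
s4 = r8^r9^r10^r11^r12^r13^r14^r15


s1=1, s2=0, s3=0, s4=0

Syndrome = 1 (error at position 1)


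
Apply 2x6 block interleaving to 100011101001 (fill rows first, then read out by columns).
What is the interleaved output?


Matrix:
  100011
  101001
Read columns: 110001001011

110001001011


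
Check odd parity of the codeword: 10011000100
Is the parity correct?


Number of 1s: 4

No, parity error (4 ones)


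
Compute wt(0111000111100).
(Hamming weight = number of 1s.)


Counting 1s in 0111000111100

7


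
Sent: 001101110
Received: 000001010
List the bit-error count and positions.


XOR: 001100100

3 error(s) at position(s): 2, 3, 6


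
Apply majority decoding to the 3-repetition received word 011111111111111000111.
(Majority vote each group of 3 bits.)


Groups: 011, 111, 111, 111, 111, 000, 111
Majority votes: 1111101

1111101


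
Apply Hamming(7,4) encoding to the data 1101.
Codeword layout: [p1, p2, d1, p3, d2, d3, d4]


Parity bits: p1=1, p2=0, p3=0

1010101


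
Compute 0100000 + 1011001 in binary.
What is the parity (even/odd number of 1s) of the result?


0100000 = 32
1011001 = 89
Sum = 121 = 1111001
1s count = 5

odd parity (5 ones in 1111001)


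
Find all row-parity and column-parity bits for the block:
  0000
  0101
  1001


Row parities: 000
Column parities: 1100

Row P: 000, Col P: 1100, Corner: 0


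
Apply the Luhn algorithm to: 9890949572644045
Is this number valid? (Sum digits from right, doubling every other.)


Luhn sum = 88
88 mod 10 = 8

Invalid (Luhn sum mod 10 = 8)


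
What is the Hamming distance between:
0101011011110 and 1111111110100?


XOR: 1010100101010
Count of 1s: 6

6


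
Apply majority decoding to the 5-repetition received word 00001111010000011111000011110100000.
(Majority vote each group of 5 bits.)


Groups: 00001, 11101, 00000, 11111, 00001, 11101, 00000
Majority votes: 0101010

0101010


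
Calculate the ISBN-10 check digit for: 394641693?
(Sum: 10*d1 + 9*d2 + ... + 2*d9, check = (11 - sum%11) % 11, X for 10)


Weighted sum: 271
271 mod 11 = 7

Check digit: 4


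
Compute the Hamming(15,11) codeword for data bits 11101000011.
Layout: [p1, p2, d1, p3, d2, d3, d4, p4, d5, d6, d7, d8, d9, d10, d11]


Parity bits: p1=0, p2=0, p3=0, p4=1

001011011000011


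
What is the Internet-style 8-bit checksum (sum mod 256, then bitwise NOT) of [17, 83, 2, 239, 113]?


Sum = 454 mod 256 = 198
Complement = 57

57


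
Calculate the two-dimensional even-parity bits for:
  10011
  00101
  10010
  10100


Row parities: 1000
Column parities: 10000

Row P: 1000, Col P: 10000, Corner: 1


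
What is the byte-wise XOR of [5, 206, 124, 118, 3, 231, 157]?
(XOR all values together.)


XOR chain: 5 ^ 206 ^ 124 ^ 118 ^ 3 ^ 231 ^ 157 = 184

184


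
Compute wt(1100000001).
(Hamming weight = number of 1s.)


Counting 1s in 1100000001

3


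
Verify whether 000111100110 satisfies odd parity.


Number of 1s: 6

No, parity error (6 ones)


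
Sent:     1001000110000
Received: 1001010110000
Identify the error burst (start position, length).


XOR: 0000010000000

Burst at position 5, length 1


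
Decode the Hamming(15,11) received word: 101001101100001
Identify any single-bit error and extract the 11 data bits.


Syndrome = 15: error at position 15

Data: 10111100000 (corrected bit 15)


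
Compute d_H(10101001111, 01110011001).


XOR: 11011010110
Count of 1s: 7

7


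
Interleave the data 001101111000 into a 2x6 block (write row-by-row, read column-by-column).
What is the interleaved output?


Matrix:
  001101
  111000
Read columns: 010111100010

010111100010


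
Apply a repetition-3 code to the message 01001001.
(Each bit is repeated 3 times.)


Each bit -> 3 copies

000111000000111000000111


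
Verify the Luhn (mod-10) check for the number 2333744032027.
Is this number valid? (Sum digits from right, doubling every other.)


Luhn sum = 54
54 mod 10 = 4

Invalid (Luhn sum mod 10 = 4)


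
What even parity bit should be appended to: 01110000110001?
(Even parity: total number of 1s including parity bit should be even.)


Number of 1s in data: 6
Parity bit: 0

0


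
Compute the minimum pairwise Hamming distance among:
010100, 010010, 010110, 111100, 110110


Comparing all pairs, minimum distance: 1
Can detect 0 errors, correct 0 errors

1


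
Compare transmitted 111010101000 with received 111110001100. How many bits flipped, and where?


XOR: 000100100100

3 error(s) at position(s): 3, 6, 9


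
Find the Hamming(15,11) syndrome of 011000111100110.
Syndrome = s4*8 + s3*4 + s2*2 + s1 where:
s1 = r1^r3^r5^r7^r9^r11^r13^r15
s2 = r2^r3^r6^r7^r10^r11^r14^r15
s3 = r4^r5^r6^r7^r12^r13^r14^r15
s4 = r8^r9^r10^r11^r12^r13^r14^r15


s1=0, s2=1, s3=1, s4=1

Syndrome = 14 (error at position 14)


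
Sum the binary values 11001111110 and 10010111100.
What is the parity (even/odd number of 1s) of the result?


11001111110 = 1662
10010111100 = 1212
Sum = 2874 = 101100111010
1s count = 7

odd parity (7 ones in 101100111010)


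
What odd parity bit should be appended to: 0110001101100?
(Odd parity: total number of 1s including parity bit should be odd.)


Number of 1s in data: 6
Parity bit: 1

1


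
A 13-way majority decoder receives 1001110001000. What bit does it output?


Ones: 5 out of 13
Threshold: 7

0 (5/13 voted 1)


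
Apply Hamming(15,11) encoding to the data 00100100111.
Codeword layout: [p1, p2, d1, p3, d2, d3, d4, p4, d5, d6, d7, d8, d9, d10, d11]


Parity bits: p1=0, p2=0, p3=0, p4=0

000001000100111


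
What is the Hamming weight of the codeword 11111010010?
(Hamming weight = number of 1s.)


Counting 1s in 11111010010

7


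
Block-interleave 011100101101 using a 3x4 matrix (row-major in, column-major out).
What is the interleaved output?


Matrix:
  0111
  0010
  1101
Read columns: 001101110101

001101110101


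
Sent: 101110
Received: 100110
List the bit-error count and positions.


XOR: 001000

1 error(s) at position(s): 2


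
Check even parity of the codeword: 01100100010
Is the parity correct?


Number of 1s: 4

Yes, parity is correct (4 ones)


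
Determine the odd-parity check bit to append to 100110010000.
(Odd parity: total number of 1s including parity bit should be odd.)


Number of 1s in data: 4
Parity bit: 1

1


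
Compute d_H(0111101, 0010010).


XOR: 0101111
Count of 1s: 5

5


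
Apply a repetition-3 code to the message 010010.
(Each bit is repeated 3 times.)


Each bit -> 3 copies

000111000000111000


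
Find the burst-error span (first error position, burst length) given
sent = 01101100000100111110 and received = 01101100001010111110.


XOR: 00000000001110000000

Burst at position 10, length 3


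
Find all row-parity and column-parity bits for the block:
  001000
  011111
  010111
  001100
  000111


Row parities: 11001
Column parities: 001011

Row P: 11001, Col P: 001011, Corner: 1


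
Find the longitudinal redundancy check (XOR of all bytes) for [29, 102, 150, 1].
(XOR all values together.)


XOR chain: 29 ^ 102 ^ 150 ^ 1 = 236

236


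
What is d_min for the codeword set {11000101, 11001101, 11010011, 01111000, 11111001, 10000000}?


Comparing all pairs, minimum distance: 1
Can detect 0 errors, correct 0 errors

1


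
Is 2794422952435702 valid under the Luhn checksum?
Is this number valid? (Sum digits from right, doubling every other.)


Luhn sum = 71
71 mod 10 = 1

Invalid (Luhn sum mod 10 = 1)


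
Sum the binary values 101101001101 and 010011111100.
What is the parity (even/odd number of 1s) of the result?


101101001101 = 2893
010011111100 = 1276
Sum = 4169 = 1000001001001
1s count = 4

even parity (4 ones in 1000001001001)


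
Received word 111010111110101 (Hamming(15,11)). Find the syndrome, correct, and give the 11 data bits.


Syndrome = 0: no error detected

Data: 11011110101 (no errors)


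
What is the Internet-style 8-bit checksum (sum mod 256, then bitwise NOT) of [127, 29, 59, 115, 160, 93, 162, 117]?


Sum = 862 mod 256 = 94
Complement = 161

161


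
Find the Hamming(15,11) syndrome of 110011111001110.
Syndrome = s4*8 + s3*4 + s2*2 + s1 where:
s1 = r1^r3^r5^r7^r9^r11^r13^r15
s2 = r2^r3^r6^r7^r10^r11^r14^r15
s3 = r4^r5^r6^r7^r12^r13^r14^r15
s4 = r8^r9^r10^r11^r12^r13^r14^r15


s1=1, s2=0, s3=0, s4=1

Syndrome = 9 (error at position 9)


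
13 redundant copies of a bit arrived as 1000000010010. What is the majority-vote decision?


Ones: 3 out of 13
Threshold: 7

0 (3/13 voted 1)


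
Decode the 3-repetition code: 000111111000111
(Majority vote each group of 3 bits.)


Groups: 000, 111, 111, 000, 111
Majority votes: 01101

01101


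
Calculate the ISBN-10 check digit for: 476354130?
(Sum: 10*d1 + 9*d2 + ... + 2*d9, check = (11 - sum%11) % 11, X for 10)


Weighted sum: 235
235 mod 11 = 4

Check digit: 7


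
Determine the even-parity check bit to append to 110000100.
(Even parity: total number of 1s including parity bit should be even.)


Number of 1s in data: 3
Parity bit: 1

1


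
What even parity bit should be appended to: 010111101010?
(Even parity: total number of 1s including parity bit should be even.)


Number of 1s in data: 7
Parity bit: 1

1


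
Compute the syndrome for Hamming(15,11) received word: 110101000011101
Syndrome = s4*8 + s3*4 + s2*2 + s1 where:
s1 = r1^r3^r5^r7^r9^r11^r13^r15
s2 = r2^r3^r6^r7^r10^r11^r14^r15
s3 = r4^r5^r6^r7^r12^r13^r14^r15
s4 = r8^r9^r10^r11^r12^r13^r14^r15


s1=0, s2=0, s3=1, s4=0

Syndrome = 4 (error at position 4)


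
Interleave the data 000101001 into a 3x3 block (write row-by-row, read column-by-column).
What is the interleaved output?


Matrix:
  000
  101
  001
Read columns: 010000011

010000011


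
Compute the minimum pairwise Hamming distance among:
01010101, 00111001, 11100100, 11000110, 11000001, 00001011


Comparing all pairs, minimum distance: 2
Can detect 1 errors, correct 0 errors

2


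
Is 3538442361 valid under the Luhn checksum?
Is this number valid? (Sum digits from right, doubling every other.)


Luhn sum = 48
48 mod 10 = 8

Invalid (Luhn sum mod 10 = 8)


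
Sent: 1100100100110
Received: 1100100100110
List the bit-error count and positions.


XOR: 0000000000000

0 errors (received matches sent)


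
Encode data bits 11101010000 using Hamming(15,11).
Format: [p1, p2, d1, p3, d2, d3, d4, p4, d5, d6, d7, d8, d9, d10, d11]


Parity bits: p1=0, p2=1, p3=0, p4=0

011011001010000


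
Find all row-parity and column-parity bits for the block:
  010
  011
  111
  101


Row parities: 1010
Column parities: 011

Row P: 1010, Col P: 011, Corner: 0


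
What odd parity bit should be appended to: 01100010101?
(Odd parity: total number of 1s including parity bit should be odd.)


Number of 1s in data: 5
Parity bit: 0

0


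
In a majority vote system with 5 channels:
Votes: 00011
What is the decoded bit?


Ones: 2 out of 5
Threshold: 3

0 (2/5 voted 1)


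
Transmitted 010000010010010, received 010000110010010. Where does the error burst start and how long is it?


XOR: 000000100000000

Burst at position 6, length 1


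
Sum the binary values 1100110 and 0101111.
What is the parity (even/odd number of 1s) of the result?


1100110 = 102
0101111 = 47
Sum = 149 = 10010101
1s count = 4

even parity (4 ones in 10010101)


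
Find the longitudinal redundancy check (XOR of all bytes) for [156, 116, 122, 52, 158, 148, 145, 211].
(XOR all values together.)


XOR chain: 156 ^ 116 ^ 122 ^ 52 ^ 158 ^ 148 ^ 145 ^ 211 = 238

238


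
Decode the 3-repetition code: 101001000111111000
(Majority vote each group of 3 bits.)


Groups: 101, 001, 000, 111, 111, 000
Majority votes: 100110

100110


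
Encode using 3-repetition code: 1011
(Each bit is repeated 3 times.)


Each bit -> 3 copies

111000111111


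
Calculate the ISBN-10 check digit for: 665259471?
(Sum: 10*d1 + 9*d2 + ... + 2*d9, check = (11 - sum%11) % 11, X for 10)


Weighted sum: 282
282 mod 11 = 7

Check digit: 4


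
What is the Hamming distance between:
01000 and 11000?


XOR: 10000
Count of 1s: 1

1


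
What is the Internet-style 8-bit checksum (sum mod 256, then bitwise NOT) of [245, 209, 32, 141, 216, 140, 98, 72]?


Sum = 1153 mod 256 = 129
Complement = 126

126


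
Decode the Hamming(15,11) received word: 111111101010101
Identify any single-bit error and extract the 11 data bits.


Syndrome = 0: no error detected

Data: 11111010101 (no errors)


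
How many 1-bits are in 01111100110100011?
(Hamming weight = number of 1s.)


Counting 1s in 01111100110100011

10


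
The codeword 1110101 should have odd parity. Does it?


Number of 1s: 5

Yes, parity is correct (5 ones)


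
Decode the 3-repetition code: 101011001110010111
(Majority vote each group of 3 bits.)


Groups: 101, 011, 001, 110, 010, 111
Majority votes: 110101

110101


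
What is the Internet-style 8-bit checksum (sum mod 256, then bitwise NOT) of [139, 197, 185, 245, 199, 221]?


Sum = 1186 mod 256 = 162
Complement = 93

93


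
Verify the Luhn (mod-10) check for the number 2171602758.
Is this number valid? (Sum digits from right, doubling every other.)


Luhn sum = 34
34 mod 10 = 4

Invalid (Luhn sum mod 10 = 4)


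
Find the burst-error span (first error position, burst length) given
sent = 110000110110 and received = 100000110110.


XOR: 010000000000

Burst at position 1, length 1


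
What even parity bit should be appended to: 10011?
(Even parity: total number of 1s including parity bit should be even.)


Number of 1s in data: 3
Parity bit: 1

1


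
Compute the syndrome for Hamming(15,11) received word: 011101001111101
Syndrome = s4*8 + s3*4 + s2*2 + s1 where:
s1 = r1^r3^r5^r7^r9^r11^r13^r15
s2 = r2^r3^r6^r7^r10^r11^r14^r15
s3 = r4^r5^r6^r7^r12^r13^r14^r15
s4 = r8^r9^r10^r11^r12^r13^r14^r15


s1=1, s2=0, s3=1, s4=0

Syndrome = 5 (error at position 5)


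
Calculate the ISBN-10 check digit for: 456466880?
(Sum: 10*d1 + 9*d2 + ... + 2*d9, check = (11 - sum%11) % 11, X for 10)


Weighted sum: 283
283 mod 11 = 8

Check digit: 3


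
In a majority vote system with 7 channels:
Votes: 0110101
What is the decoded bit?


Ones: 4 out of 7
Threshold: 4

1 (4/7 voted 1)


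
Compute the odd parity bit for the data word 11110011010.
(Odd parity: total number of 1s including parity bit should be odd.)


Number of 1s in data: 7
Parity bit: 0

0


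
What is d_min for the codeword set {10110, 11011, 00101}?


Comparing all pairs, minimum distance: 3
Can detect 2 errors, correct 1 errors

3


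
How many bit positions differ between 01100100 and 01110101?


XOR: 00010001
Count of 1s: 2

2


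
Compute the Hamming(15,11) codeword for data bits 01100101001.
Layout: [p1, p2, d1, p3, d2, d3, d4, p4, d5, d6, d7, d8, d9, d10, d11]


Parity bits: p1=0, p2=1, p3=0, p4=1

010011010101001


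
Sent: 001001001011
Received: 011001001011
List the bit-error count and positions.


XOR: 010000000000

1 error(s) at position(s): 1


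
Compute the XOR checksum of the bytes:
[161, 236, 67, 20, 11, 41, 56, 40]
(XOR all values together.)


XOR chain: 161 ^ 236 ^ 67 ^ 20 ^ 11 ^ 41 ^ 56 ^ 40 = 40

40


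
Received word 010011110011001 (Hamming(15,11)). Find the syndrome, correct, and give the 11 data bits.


Syndrome = 6: error at position 6

Data: 01010011001 (corrected bit 6)


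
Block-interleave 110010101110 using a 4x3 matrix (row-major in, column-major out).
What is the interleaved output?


Matrix:
  110
  010
  101
  110
Read columns: 101111010010

101111010010


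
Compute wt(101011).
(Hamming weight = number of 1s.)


Counting 1s in 101011

4


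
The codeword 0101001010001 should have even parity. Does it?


Number of 1s: 5

No, parity error (5 ones)


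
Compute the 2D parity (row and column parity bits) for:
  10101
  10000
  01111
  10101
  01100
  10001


Row parities: 110100
Column parities: 00010

Row P: 110100, Col P: 00010, Corner: 1


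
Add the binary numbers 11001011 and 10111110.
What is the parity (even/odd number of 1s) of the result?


11001011 = 203
10111110 = 190
Sum = 393 = 110001001
1s count = 4

even parity (4 ones in 110001001)


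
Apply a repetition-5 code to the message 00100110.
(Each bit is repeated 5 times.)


Each bit -> 5 copies

0000000000111110000000000111111111100000


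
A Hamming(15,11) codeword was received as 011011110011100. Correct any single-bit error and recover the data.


Syndrome = 7: error at position 7

Data: 11100011100 (corrected bit 7)


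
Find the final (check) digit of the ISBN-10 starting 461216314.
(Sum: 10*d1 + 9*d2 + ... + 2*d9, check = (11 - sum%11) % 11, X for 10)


Weighted sum: 175
175 mod 11 = 10

Check digit: 1


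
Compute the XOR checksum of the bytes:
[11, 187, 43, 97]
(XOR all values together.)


XOR chain: 11 ^ 187 ^ 43 ^ 97 = 250

250


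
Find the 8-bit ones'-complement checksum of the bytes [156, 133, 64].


Sum = 353 mod 256 = 97
Complement = 158

158


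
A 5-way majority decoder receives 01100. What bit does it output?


Ones: 2 out of 5
Threshold: 3

0 (2/5 voted 1)


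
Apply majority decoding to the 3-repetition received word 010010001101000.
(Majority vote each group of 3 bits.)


Groups: 010, 010, 001, 101, 000
Majority votes: 00010

00010


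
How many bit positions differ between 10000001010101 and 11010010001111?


XOR: 01010011011010
Count of 1s: 7

7


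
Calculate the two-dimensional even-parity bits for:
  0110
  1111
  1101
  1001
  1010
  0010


Row parities: 001001
Column parities: 0101

Row P: 001001, Col P: 0101, Corner: 0


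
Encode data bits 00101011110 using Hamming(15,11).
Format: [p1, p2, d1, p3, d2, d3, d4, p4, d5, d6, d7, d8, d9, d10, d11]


Parity bits: p1=1, p2=1, p3=0, p4=1

110001011011110


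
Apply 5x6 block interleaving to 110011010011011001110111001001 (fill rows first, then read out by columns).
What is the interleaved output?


Matrix:
  110011
  010011
  011001
  110111
  001001
Read columns: 100101111000101000101101011111

100101111000101000101101011111


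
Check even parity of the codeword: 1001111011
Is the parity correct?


Number of 1s: 7

No, parity error (7 ones)


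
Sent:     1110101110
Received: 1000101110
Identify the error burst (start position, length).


XOR: 0110000000

Burst at position 1, length 2


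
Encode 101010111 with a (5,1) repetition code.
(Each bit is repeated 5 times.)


Each bit -> 5 copies

111110000011111000001111100000111111111111111


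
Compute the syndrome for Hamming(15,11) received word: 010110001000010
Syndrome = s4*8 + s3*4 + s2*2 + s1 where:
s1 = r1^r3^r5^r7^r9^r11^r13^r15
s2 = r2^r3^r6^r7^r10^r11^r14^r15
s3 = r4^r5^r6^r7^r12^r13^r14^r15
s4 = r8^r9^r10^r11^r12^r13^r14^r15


s1=0, s2=0, s3=1, s4=0

Syndrome = 4 (error at position 4)


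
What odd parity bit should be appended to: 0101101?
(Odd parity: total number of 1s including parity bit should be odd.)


Number of 1s in data: 4
Parity bit: 1

1


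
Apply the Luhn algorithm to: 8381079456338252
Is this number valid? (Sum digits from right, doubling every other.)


Luhn sum = 66
66 mod 10 = 6

Invalid (Luhn sum mod 10 = 6)


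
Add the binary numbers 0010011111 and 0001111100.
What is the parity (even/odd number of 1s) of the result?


0010011111 = 159
0001111100 = 124
Sum = 283 = 100011011
1s count = 5

odd parity (5 ones in 100011011)


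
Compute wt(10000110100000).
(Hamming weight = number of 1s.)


Counting 1s in 10000110100000

4


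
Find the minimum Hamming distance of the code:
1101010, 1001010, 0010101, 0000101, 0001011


Comparing all pairs, minimum distance: 1
Can detect 0 errors, correct 0 errors

1


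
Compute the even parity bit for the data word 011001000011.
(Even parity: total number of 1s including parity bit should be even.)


Number of 1s in data: 5
Parity bit: 1

1


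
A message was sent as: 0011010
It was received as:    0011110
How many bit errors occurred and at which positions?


XOR: 0000100

1 error(s) at position(s): 4


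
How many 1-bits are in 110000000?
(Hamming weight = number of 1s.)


Counting 1s in 110000000

2


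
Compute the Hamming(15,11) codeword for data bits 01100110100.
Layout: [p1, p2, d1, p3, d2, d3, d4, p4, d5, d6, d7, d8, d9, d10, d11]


Parity bits: p1=1, p2=1, p3=1, p4=1

110111010110100


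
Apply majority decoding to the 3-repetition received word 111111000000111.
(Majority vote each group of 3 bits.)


Groups: 111, 111, 000, 000, 111
Majority votes: 11001

11001


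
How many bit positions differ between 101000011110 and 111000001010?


XOR: 010000010100
Count of 1s: 3

3


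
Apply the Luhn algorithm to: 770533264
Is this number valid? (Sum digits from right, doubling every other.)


Luhn sum = 31
31 mod 10 = 1

Invalid (Luhn sum mod 10 = 1)


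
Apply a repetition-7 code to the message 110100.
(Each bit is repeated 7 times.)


Each bit -> 7 copies

111111111111110000000111111100000000000000


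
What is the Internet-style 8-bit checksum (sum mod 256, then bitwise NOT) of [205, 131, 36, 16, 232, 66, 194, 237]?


Sum = 1117 mod 256 = 93
Complement = 162

162


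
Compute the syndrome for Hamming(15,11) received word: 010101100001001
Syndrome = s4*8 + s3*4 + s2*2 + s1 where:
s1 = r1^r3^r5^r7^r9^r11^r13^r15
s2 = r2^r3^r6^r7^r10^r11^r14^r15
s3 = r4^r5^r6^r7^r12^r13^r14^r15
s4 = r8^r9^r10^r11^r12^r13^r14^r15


s1=0, s2=0, s3=1, s4=0

Syndrome = 4 (error at position 4)


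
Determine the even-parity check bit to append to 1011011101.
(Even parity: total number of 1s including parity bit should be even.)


Number of 1s in data: 7
Parity bit: 1

1


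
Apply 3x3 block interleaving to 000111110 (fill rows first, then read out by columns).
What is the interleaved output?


Matrix:
  000
  111
  110
Read columns: 011011010

011011010


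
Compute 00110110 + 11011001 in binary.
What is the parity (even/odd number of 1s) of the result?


00110110 = 54
11011001 = 217
Sum = 271 = 100001111
1s count = 5

odd parity (5 ones in 100001111)


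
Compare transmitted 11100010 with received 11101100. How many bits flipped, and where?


XOR: 00001110

3 error(s) at position(s): 4, 5, 6


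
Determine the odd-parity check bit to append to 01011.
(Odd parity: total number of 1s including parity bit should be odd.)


Number of 1s in data: 3
Parity bit: 0

0


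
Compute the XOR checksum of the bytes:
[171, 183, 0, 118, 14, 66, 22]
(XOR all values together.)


XOR chain: 171 ^ 183 ^ 0 ^ 118 ^ 14 ^ 66 ^ 22 = 48

48


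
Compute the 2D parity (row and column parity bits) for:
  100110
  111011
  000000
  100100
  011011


Row parities: 11000
Column parities: 100010

Row P: 11000, Col P: 100010, Corner: 0


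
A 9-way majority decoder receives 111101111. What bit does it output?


Ones: 8 out of 9
Threshold: 5

1 (8/9 voted 1)


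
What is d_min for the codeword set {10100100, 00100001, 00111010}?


Comparing all pairs, minimum distance: 3
Can detect 2 errors, correct 1 errors

3


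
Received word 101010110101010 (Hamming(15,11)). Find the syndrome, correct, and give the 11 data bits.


Syndrome = 0: no error detected

Data: 11010101010 (no errors)


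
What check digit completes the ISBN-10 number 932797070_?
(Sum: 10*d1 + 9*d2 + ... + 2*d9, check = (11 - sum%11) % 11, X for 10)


Weighted sum: 292
292 mod 11 = 6

Check digit: 5


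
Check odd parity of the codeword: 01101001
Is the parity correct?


Number of 1s: 4

No, parity error (4 ones)


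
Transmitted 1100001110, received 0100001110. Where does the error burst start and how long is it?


XOR: 1000000000

Burst at position 0, length 1


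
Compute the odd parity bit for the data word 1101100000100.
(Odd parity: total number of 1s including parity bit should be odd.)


Number of 1s in data: 5
Parity bit: 0

0


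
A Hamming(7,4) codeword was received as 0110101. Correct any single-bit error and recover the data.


Syndrome = 3: error at position 3

Data: 0101 (corrected bit 3)


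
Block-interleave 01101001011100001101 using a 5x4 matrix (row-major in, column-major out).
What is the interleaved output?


Matrix:
  0110
  1001
  0111
  0000
  1101
Read columns: 01001101011010001101

01001101011010001101


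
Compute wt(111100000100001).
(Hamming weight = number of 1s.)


Counting 1s in 111100000100001

6


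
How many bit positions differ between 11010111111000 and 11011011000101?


XOR: 00001100111101
Count of 1s: 7

7


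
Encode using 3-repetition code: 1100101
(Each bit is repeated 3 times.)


Each bit -> 3 copies

111111000000111000111


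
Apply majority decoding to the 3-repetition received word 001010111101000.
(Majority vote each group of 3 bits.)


Groups: 001, 010, 111, 101, 000
Majority votes: 00110

00110


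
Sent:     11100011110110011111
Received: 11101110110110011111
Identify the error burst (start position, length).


XOR: 00001101000000000000

Burst at position 4, length 4


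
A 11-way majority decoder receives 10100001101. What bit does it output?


Ones: 5 out of 11
Threshold: 6

0 (5/11 voted 1)


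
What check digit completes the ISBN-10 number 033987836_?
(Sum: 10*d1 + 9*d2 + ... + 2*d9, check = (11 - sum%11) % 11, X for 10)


Weighted sum: 250
250 mod 11 = 8

Check digit: 3


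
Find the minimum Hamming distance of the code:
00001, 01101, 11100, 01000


Comparing all pairs, minimum distance: 2
Can detect 1 errors, correct 0 errors

2


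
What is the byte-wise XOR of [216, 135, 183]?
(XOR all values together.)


XOR chain: 216 ^ 135 ^ 183 = 232

232


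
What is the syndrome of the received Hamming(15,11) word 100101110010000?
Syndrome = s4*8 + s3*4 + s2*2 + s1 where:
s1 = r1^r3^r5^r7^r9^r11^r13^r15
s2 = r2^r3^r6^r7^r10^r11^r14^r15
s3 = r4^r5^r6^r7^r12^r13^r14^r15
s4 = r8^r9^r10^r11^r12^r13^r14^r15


s1=1, s2=1, s3=1, s4=0

Syndrome = 7 (error at position 7)


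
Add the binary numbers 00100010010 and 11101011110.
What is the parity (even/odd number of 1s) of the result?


00100010010 = 274
11101011110 = 1886
Sum = 2160 = 100001110000
1s count = 4

even parity (4 ones in 100001110000)


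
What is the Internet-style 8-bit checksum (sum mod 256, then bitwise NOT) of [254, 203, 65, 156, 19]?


Sum = 697 mod 256 = 185
Complement = 70

70


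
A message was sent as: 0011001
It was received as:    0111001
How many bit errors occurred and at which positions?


XOR: 0100000

1 error(s) at position(s): 1


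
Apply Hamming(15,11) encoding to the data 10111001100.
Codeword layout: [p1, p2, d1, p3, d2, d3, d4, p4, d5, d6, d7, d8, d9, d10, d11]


Parity bits: p1=0, p2=1, p3=0, p4=1

011001111001100


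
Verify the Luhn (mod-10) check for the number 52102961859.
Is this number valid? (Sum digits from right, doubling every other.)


Luhn sum = 47
47 mod 10 = 7

Invalid (Luhn sum mod 10 = 7)


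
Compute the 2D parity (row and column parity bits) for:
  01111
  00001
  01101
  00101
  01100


Row parities: 01100
Column parities: 01010

Row P: 01100, Col P: 01010, Corner: 0


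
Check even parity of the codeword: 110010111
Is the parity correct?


Number of 1s: 6

Yes, parity is correct (6 ones)


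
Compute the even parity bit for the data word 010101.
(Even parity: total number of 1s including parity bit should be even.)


Number of 1s in data: 3
Parity bit: 1

1


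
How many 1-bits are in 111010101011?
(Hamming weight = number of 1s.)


Counting 1s in 111010101011

8


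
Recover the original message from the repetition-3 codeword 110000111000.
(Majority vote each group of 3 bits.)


Groups: 110, 000, 111, 000
Majority votes: 1010

1010


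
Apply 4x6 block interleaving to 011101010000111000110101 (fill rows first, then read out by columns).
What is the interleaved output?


Matrix:
  011101
  010000
  111000
  110101
Read columns: 001111111010100100001001

001111111010100100001001


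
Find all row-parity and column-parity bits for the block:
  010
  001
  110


Row parities: 110
Column parities: 101

Row P: 110, Col P: 101, Corner: 0


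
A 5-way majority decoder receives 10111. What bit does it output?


Ones: 4 out of 5
Threshold: 3

1 (4/5 voted 1)


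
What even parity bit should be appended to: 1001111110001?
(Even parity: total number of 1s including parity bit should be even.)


Number of 1s in data: 8
Parity bit: 0

0


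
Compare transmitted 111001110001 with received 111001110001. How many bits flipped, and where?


XOR: 000000000000

0 errors (received matches sent)


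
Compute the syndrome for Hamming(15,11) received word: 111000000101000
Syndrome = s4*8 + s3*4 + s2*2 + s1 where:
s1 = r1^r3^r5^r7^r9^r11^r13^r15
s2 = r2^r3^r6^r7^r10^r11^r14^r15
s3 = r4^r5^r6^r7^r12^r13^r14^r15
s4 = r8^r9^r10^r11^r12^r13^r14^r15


s1=0, s2=1, s3=1, s4=0

Syndrome = 6 (error at position 6)


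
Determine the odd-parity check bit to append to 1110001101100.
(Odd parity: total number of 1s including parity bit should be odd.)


Number of 1s in data: 7
Parity bit: 0

0


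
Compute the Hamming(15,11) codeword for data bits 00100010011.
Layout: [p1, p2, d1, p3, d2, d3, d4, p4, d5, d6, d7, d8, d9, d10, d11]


Parity bits: p1=0, p2=0, p3=1, p4=1

000101010010011


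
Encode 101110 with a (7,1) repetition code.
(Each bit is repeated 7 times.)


Each bit -> 7 copies

111111100000001111111111111111111110000000


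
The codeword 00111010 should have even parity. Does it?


Number of 1s: 4

Yes, parity is correct (4 ones)


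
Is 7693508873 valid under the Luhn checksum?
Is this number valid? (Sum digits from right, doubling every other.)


Luhn sum = 47
47 mod 10 = 7

Invalid (Luhn sum mod 10 = 7)


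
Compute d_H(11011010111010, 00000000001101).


XOR: 11011010110111
Count of 1s: 10

10


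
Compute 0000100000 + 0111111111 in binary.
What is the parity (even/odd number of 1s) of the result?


0000100000 = 32
0111111111 = 511
Sum = 543 = 1000011111
1s count = 6

even parity (6 ones in 1000011111)


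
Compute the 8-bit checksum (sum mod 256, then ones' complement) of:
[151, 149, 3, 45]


Sum = 348 mod 256 = 92
Complement = 163

163


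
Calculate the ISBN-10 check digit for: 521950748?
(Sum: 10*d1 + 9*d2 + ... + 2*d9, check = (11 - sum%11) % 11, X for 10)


Weighted sum: 225
225 mod 11 = 5

Check digit: 6
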